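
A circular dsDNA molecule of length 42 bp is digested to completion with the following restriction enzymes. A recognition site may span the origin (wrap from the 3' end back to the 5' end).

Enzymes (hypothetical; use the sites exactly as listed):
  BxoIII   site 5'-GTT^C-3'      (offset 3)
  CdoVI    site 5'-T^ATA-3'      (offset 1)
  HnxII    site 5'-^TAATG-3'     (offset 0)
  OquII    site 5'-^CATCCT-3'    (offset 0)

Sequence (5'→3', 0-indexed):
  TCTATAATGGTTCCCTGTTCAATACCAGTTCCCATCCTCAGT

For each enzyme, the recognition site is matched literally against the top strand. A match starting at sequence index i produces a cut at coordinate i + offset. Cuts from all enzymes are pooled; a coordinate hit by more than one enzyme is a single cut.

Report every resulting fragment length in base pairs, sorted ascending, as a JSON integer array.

[1,2,2,7,8,11,11]

Site scan:
  BxoIII (GTTC, off=3): starts [9, 16, 27, 40] → cuts [1, 12, 19, 30]
  CdoVI (TATA, off=1): starts [2] → cuts [3]
  HnxII (TAATG, off=0): starts [4] → cuts [4]
  OquII (CATCCT, off=0): starts [32] → cuts [32]

Pooled cuts: [1, 3, 4, 12, 19, 30, 32]

Fragment lengths:
  1→3: 2 bp
  3→4: 1 bp
  4→12: 8 bp
  12→19: 7 bp
  19→30: 11 bp
  30→32: 2 bp
  32→1 (wrap): 42-32+1 = 11 bp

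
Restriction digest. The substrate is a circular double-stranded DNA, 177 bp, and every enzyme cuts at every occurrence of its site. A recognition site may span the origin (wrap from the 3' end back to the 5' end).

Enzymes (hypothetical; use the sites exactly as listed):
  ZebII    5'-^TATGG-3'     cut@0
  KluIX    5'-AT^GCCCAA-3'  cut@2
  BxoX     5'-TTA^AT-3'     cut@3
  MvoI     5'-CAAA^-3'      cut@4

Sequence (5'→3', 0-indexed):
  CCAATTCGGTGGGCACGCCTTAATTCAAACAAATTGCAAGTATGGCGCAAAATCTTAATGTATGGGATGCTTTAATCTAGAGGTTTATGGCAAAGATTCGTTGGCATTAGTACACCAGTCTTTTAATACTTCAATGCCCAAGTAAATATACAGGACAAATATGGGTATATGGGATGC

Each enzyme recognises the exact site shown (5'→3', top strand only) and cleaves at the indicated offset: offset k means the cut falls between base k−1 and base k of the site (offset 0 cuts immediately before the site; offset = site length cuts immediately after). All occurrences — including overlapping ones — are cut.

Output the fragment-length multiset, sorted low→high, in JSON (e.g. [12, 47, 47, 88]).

Per-enzyme occurrences:
  ZebII TATGG/0: at [40, 60, 85, 159, 167] ⇒ [40, 60, 85, 159, 167]
  KluIX ATGCCCAA/2: at [133, 173] ⇒ [135, 175]
  BxoX TTAAT/3: at [19, 54, 71, 122] ⇒ [22, 57, 74, 125]
  MvoI CAAA/4: at [25, 29, 47, 90, 155] ⇒ [29, 33, 51, 94, 159]

Pooled cuts: [22, 29, 33, 40, 51, 57, 60, 74, 85, 94, 125, 135, 159, 167, 175]

Fragments:
  22→29: 7 bp
  29→33: 4 bp
  33→40: 7 bp
  40→51: 11 bp
  51→57: 6 bp
  57→60: 3 bp
  60→74: 14 bp
  74→85: 11 bp
  85→94: 9 bp
  94→125: 31 bp
  125→135: 10 bp
  135→159: 24 bp
  159→167: 8 bp
  167→175: 8 bp
  175→22 (wrap): 177-175+22 = 24 bp

[3,4,6,7,7,8,8,9,10,11,11,14,24,24,31]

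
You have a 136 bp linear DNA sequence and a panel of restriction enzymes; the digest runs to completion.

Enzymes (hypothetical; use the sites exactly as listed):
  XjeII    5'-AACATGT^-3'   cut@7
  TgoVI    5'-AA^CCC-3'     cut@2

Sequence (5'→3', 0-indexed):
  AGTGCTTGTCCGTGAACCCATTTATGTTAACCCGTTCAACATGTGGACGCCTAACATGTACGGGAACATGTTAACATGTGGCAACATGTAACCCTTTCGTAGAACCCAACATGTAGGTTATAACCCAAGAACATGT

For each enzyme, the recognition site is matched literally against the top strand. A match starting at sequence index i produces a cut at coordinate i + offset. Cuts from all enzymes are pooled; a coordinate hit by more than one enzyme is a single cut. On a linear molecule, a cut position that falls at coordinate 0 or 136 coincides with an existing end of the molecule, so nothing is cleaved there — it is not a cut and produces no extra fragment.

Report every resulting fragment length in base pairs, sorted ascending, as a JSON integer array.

[2,8,9,10,10,12,13,13,14,14,15,16]

Per-enzyme occurrences:
  XjeII (AACATGT, off=7): starts [37, 52, 64, 72, 82, 107, 129] → cuts [44, 59, 71, 79, 89, 114] (position 136 is a terminus of the linear molecule — no cut)
  TgoVI (AACCC, off=2): starts [14, 28, 89, 102, 121] → cuts [16, 30, 91, 104, 123]

All cut coordinates (distinct, sorted): [16, 30, 44, 59, 71, 79, 89, 91, 104, 114, 123]

Fragments:
  [0,16): 16 bp
  [16,30): 14 bp
  [30,44): 14 bp
  [44,59): 15 bp
  [59,71): 12 bp
  [71,79): 8 bp
  [79,89): 10 bp
  [89,91): 2 bp
  [91,104): 13 bp
  [104,114): 10 bp
  [114,123): 9 bp
  [123,136): 13 bp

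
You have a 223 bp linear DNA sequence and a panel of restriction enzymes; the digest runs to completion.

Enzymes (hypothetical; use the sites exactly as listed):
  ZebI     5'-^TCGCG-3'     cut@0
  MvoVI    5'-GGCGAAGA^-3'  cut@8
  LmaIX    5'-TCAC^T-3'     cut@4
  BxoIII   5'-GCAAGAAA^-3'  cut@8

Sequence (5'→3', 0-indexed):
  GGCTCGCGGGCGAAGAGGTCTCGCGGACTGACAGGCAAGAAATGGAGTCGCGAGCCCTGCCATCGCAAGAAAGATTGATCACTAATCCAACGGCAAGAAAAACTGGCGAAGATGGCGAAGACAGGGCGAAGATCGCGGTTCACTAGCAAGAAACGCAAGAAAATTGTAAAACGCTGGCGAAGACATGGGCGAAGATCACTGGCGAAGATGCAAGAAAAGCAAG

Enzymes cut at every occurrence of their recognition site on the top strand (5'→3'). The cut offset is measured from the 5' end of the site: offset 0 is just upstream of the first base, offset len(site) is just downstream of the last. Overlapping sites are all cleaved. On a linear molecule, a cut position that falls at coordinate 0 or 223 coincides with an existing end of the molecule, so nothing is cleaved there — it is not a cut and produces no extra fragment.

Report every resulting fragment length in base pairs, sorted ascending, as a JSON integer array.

Per-enzyme occurrences:
  ZebI TCGCG/0: at [3, 20, 47, 132] ⇒ [3, 20, 47, 132]
  MvoVI GGCGAAGA/8: at [8, 104, 113, 124, 175, 187, 200] ⇒ [16, 112, 121, 132, 183, 195, 208]
  LmaIX TCACT/4: at [78, 139, 195] ⇒ [82, 143, 199]
  BxoIII GCAAGAAA/8: at [34, 64, 92, 145, 154, 209] ⇒ [42, 72, 100, 153, 162, 217]

All cut coordinates (distinct, sorted): [3, 16, 20, 42, 47, 72, 82, 100, 112, 121, 132, 143, 153, 162, 183, 195, 199, 208, 217]

Fragments:
  [0,3): 3 bp
  [3,16): 13 bp
  [16,20): 4 bp
  [20,42): 22 bp
  [42,47): 5 bp
  [47,72): 25 bp
  [72,82): 10 bp
  [82,100): 18 bp
  [100,112): 12 bp
  [112,121): 9 bp
  [121,132): 11 bp
  [132,143): 11 bp
  [143,153): 10 bp
  [153,162): 9 bp
  [162,183): 21 bp
  [183,195): 12 bp
  [195,199): 4 bp
  [199,208): 9 bp
  [208,217): 9 bp
  [217,223): 6 bp

[3,4,4,5,6,9,9,9,9,10,10,11,11,12,12,13,18,21,22,25]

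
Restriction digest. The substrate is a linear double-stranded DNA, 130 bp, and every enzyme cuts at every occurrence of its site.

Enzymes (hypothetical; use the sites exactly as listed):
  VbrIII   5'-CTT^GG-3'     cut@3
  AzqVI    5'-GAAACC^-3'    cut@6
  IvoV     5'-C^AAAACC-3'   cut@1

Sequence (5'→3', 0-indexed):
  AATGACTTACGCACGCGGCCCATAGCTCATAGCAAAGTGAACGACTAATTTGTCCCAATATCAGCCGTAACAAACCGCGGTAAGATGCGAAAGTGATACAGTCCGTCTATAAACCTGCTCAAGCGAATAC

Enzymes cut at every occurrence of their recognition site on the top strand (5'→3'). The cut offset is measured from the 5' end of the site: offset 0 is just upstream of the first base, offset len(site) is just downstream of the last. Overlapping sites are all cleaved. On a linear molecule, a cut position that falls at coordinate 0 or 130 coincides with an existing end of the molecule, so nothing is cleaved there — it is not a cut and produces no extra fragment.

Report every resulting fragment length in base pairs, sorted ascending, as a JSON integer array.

Site scan:
  VbrIII (CTTGG, off=3): no sites
  AzqVI (GAAACC, off=6): no sites
  IvoV (CAAAACC, off=1): no sites

All cut coordinates (distinct, sorted): ∅

Fragments:
  no cuts → one linear fragment of 130 bp

[130]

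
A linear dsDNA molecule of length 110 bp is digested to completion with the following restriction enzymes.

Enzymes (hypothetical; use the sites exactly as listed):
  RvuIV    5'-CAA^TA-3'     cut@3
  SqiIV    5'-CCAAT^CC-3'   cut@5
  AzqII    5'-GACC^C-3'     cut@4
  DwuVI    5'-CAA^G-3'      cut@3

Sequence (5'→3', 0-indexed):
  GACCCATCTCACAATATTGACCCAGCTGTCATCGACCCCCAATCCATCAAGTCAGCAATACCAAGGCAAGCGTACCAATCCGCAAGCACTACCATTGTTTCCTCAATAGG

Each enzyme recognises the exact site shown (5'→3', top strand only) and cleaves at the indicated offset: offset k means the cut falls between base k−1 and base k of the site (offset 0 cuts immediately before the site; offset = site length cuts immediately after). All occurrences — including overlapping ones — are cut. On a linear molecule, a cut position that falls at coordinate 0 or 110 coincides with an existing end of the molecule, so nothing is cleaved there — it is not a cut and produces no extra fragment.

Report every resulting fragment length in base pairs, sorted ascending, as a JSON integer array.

Site scan:
  RvuIV CAATA/3: at [11, 55, 103] ⇒ [14, 58, 106]
  SqiIV CCAATCC/5: at [38, 74] ⇒ [43, 79]
  AzqII GACCC/4: at [0, 18, 33] ⇒ [4, 22, 37]
  DwuVI CAAG/3: at [47, 61, 66, 82] ⇒ [50, 64, 69, 85]

All cut coordinates (distinct, sorted): [4, 14, 22, 37, 43, 50, 58, 64, 69, 79, 85, 106]

Fragment lengths:
  [0,4): 4 bp
  [4,14): 10 bp
  [14,22): 8 bp
  [22,37): 15 bp
  [37,43): 6 bp
  [43,50): 7 bp
  [50,58): 8 bp
  [58,64): 6 bp
  [64,69): 5 bp
  [69,79): 10 bp
  [79,85): 6 bp
  [85,106): 21 bp
  [106,110): 4 bp

[4,4,5,6,6,6,7,8,8,10,10,15,21]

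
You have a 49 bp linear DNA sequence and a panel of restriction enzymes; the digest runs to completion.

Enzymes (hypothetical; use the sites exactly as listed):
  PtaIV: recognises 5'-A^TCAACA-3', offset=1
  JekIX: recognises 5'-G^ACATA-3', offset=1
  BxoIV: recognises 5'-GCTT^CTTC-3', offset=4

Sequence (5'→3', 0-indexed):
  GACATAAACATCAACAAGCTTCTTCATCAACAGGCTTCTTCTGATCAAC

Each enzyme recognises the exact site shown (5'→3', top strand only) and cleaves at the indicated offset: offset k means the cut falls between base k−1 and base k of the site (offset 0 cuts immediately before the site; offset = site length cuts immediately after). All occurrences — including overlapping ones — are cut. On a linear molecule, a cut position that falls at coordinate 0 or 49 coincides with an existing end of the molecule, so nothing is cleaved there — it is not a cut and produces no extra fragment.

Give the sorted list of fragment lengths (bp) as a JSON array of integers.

[1,5,9,11,11,12]

Per-enzyme occurrences:
  PtaIV ATCAACA/1: at [9, 25] ⇒ [10, 26]
  JekIX GACATA/1: at [0] ⇒ [1]
  BxoIV GCTTCTTC/4: at [17, 33] ⇒ [21, 37]

Pooled cuts: [1, 10, 21, 26, 37]

Fragment lengths:
  [0,1): 1 bp
  [1,10): 9 bp
  [10,21): 11 bp
  [21,26): 5 bp
  [26,37): 11 bp
  [37,49): 12 bp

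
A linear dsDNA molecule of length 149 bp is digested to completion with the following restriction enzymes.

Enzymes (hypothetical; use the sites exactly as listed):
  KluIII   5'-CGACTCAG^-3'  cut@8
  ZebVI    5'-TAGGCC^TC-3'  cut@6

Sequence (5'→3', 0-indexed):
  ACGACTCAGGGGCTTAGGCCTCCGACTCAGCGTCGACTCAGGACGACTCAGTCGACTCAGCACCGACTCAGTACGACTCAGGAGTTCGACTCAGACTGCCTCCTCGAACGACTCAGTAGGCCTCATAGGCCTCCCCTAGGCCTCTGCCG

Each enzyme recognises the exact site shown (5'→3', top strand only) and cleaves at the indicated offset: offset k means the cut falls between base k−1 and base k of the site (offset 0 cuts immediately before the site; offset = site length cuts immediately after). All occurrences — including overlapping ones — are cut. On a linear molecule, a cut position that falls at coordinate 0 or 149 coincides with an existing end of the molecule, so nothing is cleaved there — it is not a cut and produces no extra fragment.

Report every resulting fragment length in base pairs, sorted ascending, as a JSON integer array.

[6,7,9,9,9,10,10,10,11,11,11,11,13,22]

Per-enzyme occurrences:
  KluIII (CGACTCAG, off=8): starts [1, 22, 33, 43, 52, 63, 73, 86, 108] → cuts [9, 30, 41, 51, 60, 71, 81, 94, 116]
  ZebVI (TAGGCCTC, off=6): starts [14, 116, 125, 136] → cuts [20, 122, 131, 142]

All cut coordinates (distinct, sorted): [9, 20, 30, 41, 51, 60, 71, 81, 94, 116, 122, 131, 142]

Fragments:
  [0,9): 9 bp
  [9,20): 11 bp
  [20,30): 10 bp
  [30,41): 11 bp
  [41,51): 10 bp
  [51,60): 9 bp
  [60,71): 11 bp
  [71,81): 10 bp
  [81,94): 13 bp
  [94,116): 22 bp
  [116,122): 6 bp
  [122,131): 9 bp
  [131,142): 11 bp
  [142,149): 7 bp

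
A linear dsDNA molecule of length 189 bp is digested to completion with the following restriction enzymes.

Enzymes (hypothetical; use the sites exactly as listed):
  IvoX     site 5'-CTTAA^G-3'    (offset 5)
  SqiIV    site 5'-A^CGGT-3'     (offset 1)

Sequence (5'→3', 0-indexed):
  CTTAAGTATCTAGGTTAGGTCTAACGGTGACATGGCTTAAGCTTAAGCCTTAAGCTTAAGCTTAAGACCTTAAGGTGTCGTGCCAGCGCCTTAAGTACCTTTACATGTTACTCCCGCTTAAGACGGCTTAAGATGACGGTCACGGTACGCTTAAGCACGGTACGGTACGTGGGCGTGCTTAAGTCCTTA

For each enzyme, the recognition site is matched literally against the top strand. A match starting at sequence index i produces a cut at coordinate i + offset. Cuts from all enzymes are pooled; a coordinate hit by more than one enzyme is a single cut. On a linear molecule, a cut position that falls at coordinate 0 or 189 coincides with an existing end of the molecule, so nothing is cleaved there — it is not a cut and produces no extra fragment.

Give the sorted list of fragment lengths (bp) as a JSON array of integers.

Scan for sites:
  IvoX (CTTAAG, off=5): starts [0, 35, 41, 48, 54, 60, 68, 89, 116, 126, 149, 177] → cuts [5, 40, 46, 53, 59, 65, 73, 94, 121, 131, 154, 182]
  SqiIV (ACGGT, off=1): starts [23, 135, 141, 156, 161] → cuts [24, 136, 142, 157, 162]

Pooled cuts: [5, 24, 40, 46, 53, 59, 65, 73, 94, 121, 131, 136, 142, 154, 157, 162, 182]

Fragment lengths:
  [0,5): 5 bp
  [5,24): 19 bp
  [24,40): 16 bp
  [40,46): 6 bp
  [46,53): 7 bp
  [53,59): 6 bp
  [59,65): 6 bp
  [65,73): 8 bp
  [73,94): 21 bp
  [94,121): 27 bp
  [121,131): 10 bp
  [131,136): 5 bp
  [136,142): 6 bp
  [142,154): 12 bp
  [154,157): 3 bp
  [157,162): 5 bp
  [162,182): 20 bp
  [182,189): 7 bp

[3,5,5,5,6,6,6,6,7,7,8,10,12,16,19,20,21,27]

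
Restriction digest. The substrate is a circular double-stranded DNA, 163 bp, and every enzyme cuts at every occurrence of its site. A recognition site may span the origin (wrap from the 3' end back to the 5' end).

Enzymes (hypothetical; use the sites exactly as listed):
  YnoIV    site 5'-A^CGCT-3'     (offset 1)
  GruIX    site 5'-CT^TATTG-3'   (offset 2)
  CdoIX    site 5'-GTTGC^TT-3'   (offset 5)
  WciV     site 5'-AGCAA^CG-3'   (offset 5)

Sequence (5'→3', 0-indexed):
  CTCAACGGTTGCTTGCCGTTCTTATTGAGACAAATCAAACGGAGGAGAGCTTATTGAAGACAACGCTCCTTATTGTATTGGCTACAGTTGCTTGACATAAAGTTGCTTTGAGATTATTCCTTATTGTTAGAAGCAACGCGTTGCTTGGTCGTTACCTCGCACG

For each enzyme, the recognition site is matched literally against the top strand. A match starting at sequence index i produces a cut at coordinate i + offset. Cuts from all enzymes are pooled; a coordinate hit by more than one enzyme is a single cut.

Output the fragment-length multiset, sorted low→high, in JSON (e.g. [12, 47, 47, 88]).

Scan for sites:
  YnoIV (ACGCT, off=1): starts [62, 160] → cuts [63, 161]
  GruIX (CTTATTG, off=2): starts [20, 49, 68, 119] → cuts [22, 51, 70, 121]
  CdoIX (GTTGCTT, off=5): starts [7, 86, 101, 139] → cuts [12, 91, 106, 144]
  WciV (AGCAACG, off=5): starts [131] → cuts [136]

All cut coordinates (distinct, sorted): [12, 22, 51, 63, 70, 91, 106, 121, 136, 144, 161]

Fragment lengths:
  12→22: 10 bp
  22→51: 29 bp
  51→63: 12 bp
  63→70: 7 bp
  70→91: 21 bp
  91→106: 15 bp
  106→121: 15 bp
  121→136: 15 bp
  136→144: 8 bp
  144→161: 17 bp
  161→12 (wrap): 163-161+12 = 14 bp

[7,8,10,12,14,15,15,15,17,21,29]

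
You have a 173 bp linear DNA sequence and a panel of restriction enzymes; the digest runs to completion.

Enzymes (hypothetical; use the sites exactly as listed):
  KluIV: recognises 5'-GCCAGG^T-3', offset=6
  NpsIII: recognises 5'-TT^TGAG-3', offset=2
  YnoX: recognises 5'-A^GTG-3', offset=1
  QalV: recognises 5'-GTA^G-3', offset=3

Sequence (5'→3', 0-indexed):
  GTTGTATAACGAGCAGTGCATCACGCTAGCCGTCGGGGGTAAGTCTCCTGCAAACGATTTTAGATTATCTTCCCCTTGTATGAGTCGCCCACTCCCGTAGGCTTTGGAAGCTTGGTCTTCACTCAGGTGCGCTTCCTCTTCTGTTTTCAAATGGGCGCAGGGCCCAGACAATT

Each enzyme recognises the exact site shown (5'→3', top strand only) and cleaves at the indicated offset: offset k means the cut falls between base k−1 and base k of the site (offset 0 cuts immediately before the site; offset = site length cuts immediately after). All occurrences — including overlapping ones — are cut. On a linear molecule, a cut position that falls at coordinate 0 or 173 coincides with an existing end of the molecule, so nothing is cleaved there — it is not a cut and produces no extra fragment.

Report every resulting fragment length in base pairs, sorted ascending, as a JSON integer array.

Site scan:
  KluIV (GCCAGGT, off=6): no sites
  NpsIII (TTTGAG, off=2): no sites
  YnoX AGTG/1: at [14] ⇒ [15]
  QalV GTAG/3: at [96] ⇒ [99]

Pooled cuts: [15, 99]

Fragments:
  [0,15): 15 bp
  [15,99): 84 bp
  [99,173): 74 bp

[15,74,84]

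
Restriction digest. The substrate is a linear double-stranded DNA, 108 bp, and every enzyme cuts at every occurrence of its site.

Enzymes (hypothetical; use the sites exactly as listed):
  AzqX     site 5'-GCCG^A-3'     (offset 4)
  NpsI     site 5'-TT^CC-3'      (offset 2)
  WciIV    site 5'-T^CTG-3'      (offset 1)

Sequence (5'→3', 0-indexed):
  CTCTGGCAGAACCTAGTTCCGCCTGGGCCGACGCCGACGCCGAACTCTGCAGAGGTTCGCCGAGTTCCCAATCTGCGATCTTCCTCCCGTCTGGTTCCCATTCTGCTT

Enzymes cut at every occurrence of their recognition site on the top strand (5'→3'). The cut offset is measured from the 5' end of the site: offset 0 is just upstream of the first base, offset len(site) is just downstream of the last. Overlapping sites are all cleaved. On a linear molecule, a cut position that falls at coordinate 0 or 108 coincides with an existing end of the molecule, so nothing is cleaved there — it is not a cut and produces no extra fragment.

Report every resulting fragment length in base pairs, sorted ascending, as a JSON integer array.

Site scan:
  AzqX (GCCGA, off=4): starts [26, 32, 38, 58] → cuts [30, 36, 42, 62]
  NpsI (TTCC, off=2): starts [16, 64, 80, 94] → cuts [18, 66, 82, 96]
  WciIV (TCTG, off=1): starts [1, 45, 71, 89, 101] → cuts [2, 46, 72, 90, 102]

All cut coordinates (distinct, sorted): [2, 18, 30, 36, 42, 46, 62, 66, 72, 82, 90, 96, 102]

Fragments:
  [0,2): 2 bp
  [2,18): 16 bp
  [18,30): 12 bp
  [30,36): 6 bp
  [36,42): 6 bp
  [42,46): 4 bp
  [46,62): 16 bp
  [62,66): 4 bp
  [66,72): 6 bp
  [72,82): 10 bp
  [82,90): 8 bp
  [90,96): 6 bp
  [96,102): 6 bp
  [102,108): 6 bp

[2,4,4,6,6,6,6,6,6,8,10,12,16,16]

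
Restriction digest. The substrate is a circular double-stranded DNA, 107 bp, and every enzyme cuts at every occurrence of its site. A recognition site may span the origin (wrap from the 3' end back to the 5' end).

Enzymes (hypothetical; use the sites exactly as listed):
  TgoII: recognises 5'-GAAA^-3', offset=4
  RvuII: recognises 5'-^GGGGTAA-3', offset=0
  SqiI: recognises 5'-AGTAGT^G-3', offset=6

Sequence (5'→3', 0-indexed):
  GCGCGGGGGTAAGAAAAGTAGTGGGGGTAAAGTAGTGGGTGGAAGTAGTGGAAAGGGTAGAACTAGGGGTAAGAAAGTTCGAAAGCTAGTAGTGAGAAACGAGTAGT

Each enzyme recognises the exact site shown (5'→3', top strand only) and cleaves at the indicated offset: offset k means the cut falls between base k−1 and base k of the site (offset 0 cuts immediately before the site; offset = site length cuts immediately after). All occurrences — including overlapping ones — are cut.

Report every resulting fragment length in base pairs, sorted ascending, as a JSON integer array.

[1,5,5,6,6,8,8,9,11,11,11,13,13]

Scan for sites:
  TgoII (GAAA, off=4): starts [12, 50, 72, 80, 95] → cuts [16, 54, 76, 84, 99]
  RvuII (GGGGTAA, off=0): starts [5, 23, 65] → cuts [5, 23, 65]
  SqiI (AGTAGTG, off=6): starts [16, 30, 43, 87, 101] → cuts [0, 22, 36, 49, 93]

All cut coordinates (distinct, sorted): [0, 5, 16, 22, 23, 36, 49, 54, 65, 76, 84, 93, 99]

Fragment lengths:
  0→5: 5 bp
  5→16: 11 bp
  16→22: 6 bp
  22→23: 1 bp
  23→36: 13 bp
  36→49: 13 bp
  49→54: 5 bp
  54→65: 11 bp
  65→76: 11 bp
  76→84: 8 bp
  84→93: 9 bp
  93→99: 6 bp
  99→0 (wrap): 107-99+0 = 8 bp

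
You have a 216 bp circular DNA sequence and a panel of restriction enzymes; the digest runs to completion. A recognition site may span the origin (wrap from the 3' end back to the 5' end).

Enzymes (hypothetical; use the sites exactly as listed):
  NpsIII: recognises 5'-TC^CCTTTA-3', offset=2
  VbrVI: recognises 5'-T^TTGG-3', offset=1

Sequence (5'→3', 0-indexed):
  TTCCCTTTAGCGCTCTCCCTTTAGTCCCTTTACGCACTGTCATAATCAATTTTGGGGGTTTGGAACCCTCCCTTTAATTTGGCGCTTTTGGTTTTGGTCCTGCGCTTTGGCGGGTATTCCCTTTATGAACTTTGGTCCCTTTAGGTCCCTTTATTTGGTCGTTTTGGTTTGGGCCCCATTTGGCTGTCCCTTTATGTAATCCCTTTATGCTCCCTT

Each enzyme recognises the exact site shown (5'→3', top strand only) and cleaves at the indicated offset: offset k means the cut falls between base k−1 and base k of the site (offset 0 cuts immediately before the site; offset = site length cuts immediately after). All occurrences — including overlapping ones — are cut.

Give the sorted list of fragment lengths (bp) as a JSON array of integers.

[5,6,6,7,8,8,9,9,9,9,10,11,11,12,13,13,13,14,18,25]

Site scan:
  NpsIII TCCCTTTA/2: at [1, 15, 24, 68, 117, 135, 145, 186, 199] ⇒ [3, 17, 26, 70, 119, 137, 147, 188, 201]
  VbrVI TTTGG/1: at [50, 58, 77, 86, 92, 105, 130, 153, 162, 167, 178] ⇒ [51, 59, 78, 87, 93, 106, 131, 154, 163, 168, 179]

All cut coordinates (distinct, sorted): [3, 17, 26, 51, 59, 70, 78, 87, 93, 106, 119, 131, 137, 147, 154, 163, 168, 179, 188, 201]

Fragment lengths:
  3→17: 14 bp
  17→26: 9 bp
  26→51: 25 bp
  51→59: 8 bp
  59→70: 11 bp
  70→78: 8 bp
  78→87: 9 bp
  87→93: 6 bp
  93→106: 13 bp
  106→119: 13 bp
  119→131: 12 bp
  131→137: 6 bp
  137→147: 10 bp
  147→154: 7 bp
  154→163: 9 bp
  163→168: 5 bp
  168→179: 11 bp
  179→188: 9 bp
  188→201: 13 bp
  201→3 (wrap): 216-201+3 = 18 bp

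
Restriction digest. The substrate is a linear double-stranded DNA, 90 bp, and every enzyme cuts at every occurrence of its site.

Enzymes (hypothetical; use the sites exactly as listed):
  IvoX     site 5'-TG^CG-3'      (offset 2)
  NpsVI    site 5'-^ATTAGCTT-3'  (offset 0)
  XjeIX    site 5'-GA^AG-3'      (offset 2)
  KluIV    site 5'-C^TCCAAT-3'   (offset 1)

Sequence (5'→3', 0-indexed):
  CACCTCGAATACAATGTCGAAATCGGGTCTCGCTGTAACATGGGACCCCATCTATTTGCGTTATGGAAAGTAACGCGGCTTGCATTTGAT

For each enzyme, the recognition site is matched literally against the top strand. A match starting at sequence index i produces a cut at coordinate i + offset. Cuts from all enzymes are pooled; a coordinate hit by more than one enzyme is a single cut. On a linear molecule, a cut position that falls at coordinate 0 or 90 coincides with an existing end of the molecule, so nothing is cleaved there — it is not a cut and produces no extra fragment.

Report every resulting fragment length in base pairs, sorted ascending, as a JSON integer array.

Site scan:
  IvoX (TGCG, off=2): starts [56] → cuts [58]
  NpsVI (ATTAGCTT, off=0): no sites
  XjeIX (GAAG, off=2): no sites
  KluIV (CTCCAAT, off=1): no sites

Pooled cuts: [58]

Fragment lengths:
  [0,58): 58 bp
  [58,90): 32 bp

[32,58]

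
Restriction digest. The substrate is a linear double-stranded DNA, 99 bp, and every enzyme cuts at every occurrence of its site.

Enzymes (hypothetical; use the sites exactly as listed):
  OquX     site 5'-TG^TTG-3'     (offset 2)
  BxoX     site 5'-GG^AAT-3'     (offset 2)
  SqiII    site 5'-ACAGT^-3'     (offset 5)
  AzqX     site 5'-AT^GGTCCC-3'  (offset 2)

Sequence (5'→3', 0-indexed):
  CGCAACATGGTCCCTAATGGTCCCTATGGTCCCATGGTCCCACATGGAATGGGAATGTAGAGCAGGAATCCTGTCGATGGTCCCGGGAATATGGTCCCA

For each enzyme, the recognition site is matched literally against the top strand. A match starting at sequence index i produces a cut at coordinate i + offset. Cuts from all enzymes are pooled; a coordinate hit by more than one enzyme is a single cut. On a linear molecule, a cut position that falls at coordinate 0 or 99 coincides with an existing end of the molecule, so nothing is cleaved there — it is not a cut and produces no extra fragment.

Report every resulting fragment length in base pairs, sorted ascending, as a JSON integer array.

[5,6,7,8,8,9,9,10,12,12,13]

Per-enzyme occurrences:
  OquX (TGTTG, off=2): no sites
  BxoX GGAAT/2: at [45, 51, 64, 85] ⇒ [47, 53, 66, 87]
  SqiII (ACAGT, off=5): no sites
  AzqX ATGGTCCC/2: at [6, 16, 25, 33, 76, 90] ⇒ [8, 18, 27, 35, 78, 92]

All cut coordinates (distinct, sorted): [8, 18, 27, 35, 47, 53, 66, 78, 87, 92]

Fragments:
  [0,8): 8 bp
  [8,18): 10 bp
  [18,27): 9 bp
  [27,35): 8 bp
  [35,47): 12 bp
  [47,53): 6 bp
  [53,66): 13 bp
  [66,78): 12 bp
  [78,87): 9 bp
  [87,92): 5 bp
  [92,99): 7 bp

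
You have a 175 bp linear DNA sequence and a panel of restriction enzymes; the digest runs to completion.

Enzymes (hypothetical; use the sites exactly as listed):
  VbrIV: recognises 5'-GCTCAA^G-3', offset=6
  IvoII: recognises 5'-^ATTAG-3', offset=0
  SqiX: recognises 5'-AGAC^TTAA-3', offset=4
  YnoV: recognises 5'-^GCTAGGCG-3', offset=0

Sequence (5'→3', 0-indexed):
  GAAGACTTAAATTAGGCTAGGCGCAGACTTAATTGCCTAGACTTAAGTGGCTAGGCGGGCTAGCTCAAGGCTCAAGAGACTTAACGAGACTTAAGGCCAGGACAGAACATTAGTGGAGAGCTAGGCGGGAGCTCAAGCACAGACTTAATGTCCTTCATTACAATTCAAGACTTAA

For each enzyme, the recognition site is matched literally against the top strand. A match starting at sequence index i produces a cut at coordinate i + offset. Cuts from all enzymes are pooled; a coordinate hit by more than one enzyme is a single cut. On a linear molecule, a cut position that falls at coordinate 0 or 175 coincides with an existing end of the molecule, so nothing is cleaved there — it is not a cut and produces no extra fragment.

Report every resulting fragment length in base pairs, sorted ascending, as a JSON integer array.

Scan for sites:
  VbrIV (GCTCAAG, off=6): starts [62, 69, 130] → cuts [68, 75, 136]
  IvoII (ATTAG, off=0): starts [10, 108] → cuts [10, 108]
  SqiX (AGACTTAA, off=4): starts [2, 24, 38, 76, 86, 140, 167] → cuts [6, 28, 42, 80, 90, 144, 171]
  YnoV (GCTAGGCG, off=0): starts [15, 49, 119] → cuts [15, 49, 119]

Pooled cuts: [6, 10, 15, 28, 42, 49, 68, 75, 80, 90, 108, 119, 136, 144, 171]

Fragments:
  [0,6): 6 bp
  [6,10): 4 bp
  [10,15): 5 bp
  [15,28): 13 bp
  [28,42): 14 bp
  [42,49): 7 bp
  [49,68): 19 bp
  [68,75): 7 bp
  [75,80): 5 bp
  [80,90): 10 bp
  [90,108): 18 bp
  [108,119): 11 bp
  [119,136): 17 bp
  [136,144): 8 bp
  [144,171): 27 bp
  [171,175): 4 bp

[4,4,5,5,6,7,7,8,10,11,13,14,17,18,19,27]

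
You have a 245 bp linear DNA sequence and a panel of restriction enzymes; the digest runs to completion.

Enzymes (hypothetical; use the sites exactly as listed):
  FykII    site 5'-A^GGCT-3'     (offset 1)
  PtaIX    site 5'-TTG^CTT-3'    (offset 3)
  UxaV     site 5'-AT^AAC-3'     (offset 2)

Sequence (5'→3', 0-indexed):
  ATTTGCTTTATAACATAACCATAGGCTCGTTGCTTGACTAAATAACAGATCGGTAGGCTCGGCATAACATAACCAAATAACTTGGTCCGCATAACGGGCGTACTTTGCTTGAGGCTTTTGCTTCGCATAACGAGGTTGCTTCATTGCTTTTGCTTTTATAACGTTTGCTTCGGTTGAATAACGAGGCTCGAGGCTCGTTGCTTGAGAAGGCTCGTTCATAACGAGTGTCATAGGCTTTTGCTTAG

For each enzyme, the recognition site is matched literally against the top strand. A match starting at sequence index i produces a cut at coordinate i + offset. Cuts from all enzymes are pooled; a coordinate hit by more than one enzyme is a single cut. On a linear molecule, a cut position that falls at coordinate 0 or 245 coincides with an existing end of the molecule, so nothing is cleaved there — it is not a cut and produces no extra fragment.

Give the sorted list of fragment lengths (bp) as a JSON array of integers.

[5,5,5,5,5,5,6,6,7,7,7,8,8,8,8,8,8,8,9,9,10,10,11,11,12,12,13,14,15]

Site scan:
  FykII AGGCT/1: at [22, 54, 111, 183, 190, 207, 231] ⇒ [23, 55, 112, 184, 191, 208, 232]
  PtaIX TTGCTT/3: at [2, 29, 104, 117, 135, 143, 149, 164, 197, 237] ⇒ [5, 32, 107, 120, 138, 146, 152, 167, 200, 240]
  UxaV ATAAC/2: at [9, 14, 41, 63, 68, 76, 90, 126, 157, 177, 217] ⇒ [11, 16, 43, 65, 70, 78, 92, 128, 159, 179, 219]

All cut coordinates (distinct, sorted): [5, 11, 16, 23, 32, 43, 55, 65, 70, 78, 92, 107, 112, 120, 128, 138, 146, 152, 159, 167, 179, 184, 191, 200, 208, 219, 232, 240]

Fragment lengths:
  [0,5): 5 bp
  [5,11): 6 bp
  [11,16): 5 bp
  [16,23): 7 bp
  [23,32): 9 bp
  [32,43): 11 bp
  [43,55): 12 bp
  [55,65): 10 bp
  [65,70): 5 bp
  [70,78): 8 bp
  [78,92): 14 bp
  [92,107): 15 bp
  [107,112): 5 bp
  [112,120): 8 bp
  [120,128): 8 bp
  [128,138): 10 bp
  [138,146): 8 bp
  [146,152): 6 bp
  [152,159): 7 bp
  [159,167): 8 bp
  [167,179): 12 bp
  [179,184): 5 bp
  [184,191): 7 bp
  [191,200): 9 bp
  [200,208): 8 bp
  [208,219): 11 bp
  [219,232): 13 bp
  [232,240): 8 bp
  [240,245): 5 bp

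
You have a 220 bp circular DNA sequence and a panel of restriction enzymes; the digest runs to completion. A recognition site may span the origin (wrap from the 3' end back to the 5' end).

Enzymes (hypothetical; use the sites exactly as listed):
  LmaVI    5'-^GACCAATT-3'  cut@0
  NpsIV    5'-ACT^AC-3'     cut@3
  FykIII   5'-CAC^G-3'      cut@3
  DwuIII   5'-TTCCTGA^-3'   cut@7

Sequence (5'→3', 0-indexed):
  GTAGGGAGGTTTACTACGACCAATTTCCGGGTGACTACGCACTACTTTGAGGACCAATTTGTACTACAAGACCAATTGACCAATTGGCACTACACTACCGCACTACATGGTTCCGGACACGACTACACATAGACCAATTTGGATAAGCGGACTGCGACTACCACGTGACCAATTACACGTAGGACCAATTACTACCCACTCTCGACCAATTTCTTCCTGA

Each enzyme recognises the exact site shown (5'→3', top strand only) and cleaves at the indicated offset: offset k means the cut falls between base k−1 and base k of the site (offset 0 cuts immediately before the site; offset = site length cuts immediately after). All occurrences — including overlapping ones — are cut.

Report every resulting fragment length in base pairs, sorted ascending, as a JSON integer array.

[2,2,4,4,4,5,5,7,7,8,8,8,10,11,12,14,14,15,16,17,19,28]

Scan for sites:
  LmaVI GACCAATT/0: at [17, 51, 69, 77, 131, 166, 182, 203] ⇒ [17, 51, 69, 77, 131, 166, 182, 203]
  NpsIV ACTAC/3: at [12, 33, 40, 62, 88, 93, 101, 121, 156, 190] ⇒ [15, 36, 43, 65, 91, 96, 104, 124, 159, 193]
  FykIII CACG/3: at [117, 161, 175] ⇒ [120, 164, 178]
  DwuIII TTCCTGA/7: at [213] ⇒ [0]

All cut coordinates (distinct, sorted): [0, 15, 17, 36, 43, 51, 65, 69, 77, 91, 96, 104, 120, 124, 131, 159, 164, 166, 178, 182, 193, 203]

Fragment lengths:
  0→15: 15 bp
  15→17: 2 bp
  17→36: 19 bp
  36→43: 7 bp
  43→51: 8 bp
  51→65: 14 bp
  65→69: 4 bp
  69→77: 8 bp
  77→91: 14 bp
  91→96: 5 bp
  96→104: 8 bp
  104→120: 16 bp
  120→124: 4 bp
  124→131: 7 bp
  131→159: 28 bp
  159→164: 5 bp
  164→166: 2 bp
  166→178: 12 bp
  178→182: 4 bp
  182→193: 11 bp
  193→203: 10 bp
  203→0 (wrap): 220-203+0 = 17 bp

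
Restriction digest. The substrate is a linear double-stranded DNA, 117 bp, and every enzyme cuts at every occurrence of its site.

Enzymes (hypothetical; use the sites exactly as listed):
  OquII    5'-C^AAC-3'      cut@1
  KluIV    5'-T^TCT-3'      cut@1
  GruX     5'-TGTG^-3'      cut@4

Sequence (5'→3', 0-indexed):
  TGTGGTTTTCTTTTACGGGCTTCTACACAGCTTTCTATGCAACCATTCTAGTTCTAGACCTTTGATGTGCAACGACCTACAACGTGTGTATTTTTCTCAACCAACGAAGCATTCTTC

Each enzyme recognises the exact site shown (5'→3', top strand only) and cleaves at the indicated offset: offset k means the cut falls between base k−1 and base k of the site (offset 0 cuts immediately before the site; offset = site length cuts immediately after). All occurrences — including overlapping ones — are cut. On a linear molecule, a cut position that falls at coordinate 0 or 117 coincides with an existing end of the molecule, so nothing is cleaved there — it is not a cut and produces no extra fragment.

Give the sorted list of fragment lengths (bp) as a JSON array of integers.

[1,4,4,4,4,5,6,6,6,7,8,10,10,12,13,17]

Per-enzyme occurrences:
  OquII (CAAC, off=1): starts [39, 69, 79, 97, 101] → cuts [40, 70, 80, 98, 102]
  KluIV (TTCT, off=1): starts [7, 20, 32, 45, 51, 93, 111] → cuts [8, 21, 33, 46, 52, 94, 112]
  GruX (TGTG, off=4): starts [0, 65, 84] → cuts [4, 69, 88]

Pooled cuts: [4, 8, 21, 33, 40, 46, 52, 69, 70, 80, 88, 94, 98, 102, 112]

Fragments:
  [0,4): 4 bp
  [4,8): 4 bp
  [8,21): 13 bp
  [21,33): 12 bp
  [33,40): 7 bp
  [40,46): 6 bp
  [46,52): 6 bp
  [52,69): 17 bp
  [69,70): 1 bp
  [70,80): 10 bp
  [80,88): 8 bp
  [88,94): 6 bp
  [94,98): 4 bp
  [98,102): 4 bp
  [102,112): 10 bp
  [112,117): 5 bp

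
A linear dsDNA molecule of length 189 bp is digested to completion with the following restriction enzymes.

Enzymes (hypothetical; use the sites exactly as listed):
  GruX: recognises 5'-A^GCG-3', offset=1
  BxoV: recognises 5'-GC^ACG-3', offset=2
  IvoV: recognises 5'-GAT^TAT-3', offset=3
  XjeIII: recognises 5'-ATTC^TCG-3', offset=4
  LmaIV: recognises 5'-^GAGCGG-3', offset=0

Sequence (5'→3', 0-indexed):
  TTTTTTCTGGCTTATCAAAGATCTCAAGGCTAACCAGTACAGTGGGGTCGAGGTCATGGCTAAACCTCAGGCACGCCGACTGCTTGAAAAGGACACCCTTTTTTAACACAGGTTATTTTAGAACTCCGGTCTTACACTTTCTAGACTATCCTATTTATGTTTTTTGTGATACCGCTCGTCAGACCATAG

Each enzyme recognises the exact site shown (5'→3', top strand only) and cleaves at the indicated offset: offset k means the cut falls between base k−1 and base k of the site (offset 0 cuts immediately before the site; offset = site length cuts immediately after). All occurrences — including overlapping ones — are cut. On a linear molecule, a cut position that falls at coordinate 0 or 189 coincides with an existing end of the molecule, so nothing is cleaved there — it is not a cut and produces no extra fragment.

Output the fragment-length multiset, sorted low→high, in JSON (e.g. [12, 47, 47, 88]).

[72,117]

Scan for sites:
  GruX (AGCG, off=1): no sites
  BxoV GCACG/2: at [70] ⇒ [72]
  IvoV (GATTAT, off=3): no sites
  XjeIII (ATTCTCG, off=4): no sites
  LmaIV (GAGCGG, off=0): no sites

All cut coordinates (distinct, sorted): [72]

Fragments:
  [0,72): 72 bp
  [72,189): 117 bp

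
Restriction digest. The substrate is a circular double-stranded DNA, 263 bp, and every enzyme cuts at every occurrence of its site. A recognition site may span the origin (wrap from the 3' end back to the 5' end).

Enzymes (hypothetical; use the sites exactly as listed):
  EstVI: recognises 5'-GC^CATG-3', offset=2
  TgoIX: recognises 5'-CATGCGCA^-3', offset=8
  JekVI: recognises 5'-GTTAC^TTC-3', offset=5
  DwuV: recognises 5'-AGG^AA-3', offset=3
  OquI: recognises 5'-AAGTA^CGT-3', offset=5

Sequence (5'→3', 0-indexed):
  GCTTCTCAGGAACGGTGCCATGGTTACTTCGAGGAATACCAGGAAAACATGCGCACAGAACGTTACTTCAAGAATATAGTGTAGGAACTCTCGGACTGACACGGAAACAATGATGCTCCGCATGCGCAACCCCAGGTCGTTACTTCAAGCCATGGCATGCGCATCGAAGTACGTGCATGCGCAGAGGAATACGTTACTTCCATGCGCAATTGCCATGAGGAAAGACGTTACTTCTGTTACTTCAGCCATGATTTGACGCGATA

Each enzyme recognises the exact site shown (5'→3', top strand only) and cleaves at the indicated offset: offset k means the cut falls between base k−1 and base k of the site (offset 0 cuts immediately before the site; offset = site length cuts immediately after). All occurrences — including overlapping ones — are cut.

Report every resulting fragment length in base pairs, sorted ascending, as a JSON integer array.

[4,5,6,7,7,7,8,8,9,9,9,10,11,11,11,12,12,13,15,19,27,43]

Per-enzyme occurrences:
  EstVI GCCATG/2: at [16, 148, 211, 244] ⇒ [18, 150, 213, 246]
  TgoIX CATGCGCA/8: at [47, 120, 155, 175, 200] ⇒ [55, 128, 163, 183, 208]
  JekVI GTTACTTC/5: at [22, 61, 138, 192, 226, 235] ⇒ [27, 66, 143, 197, 231, 240]
  DwuV AGGAA/3: at [7, 31, 40, 82, 184, 217] ⇒ [10, 34, 43, 85, 187, 220]
  OquI AAGTACGT/5: at [166] ⇒ [171]

Pooled cuts: [10, 18, 27, 34, 43, 55, 66, 85, 128, 143, 150, 163, 171, 183, 187, 197, 208, 213, 220, 231, 240, 246]

Fragment lengths:
  10→18: 8 bp
  18→27: 9 bp
  27→34: 7 bp
  34→43: 9 bp
  43→55: 12 bp
  55→66: 11 bp
  66→85: 19 bp
  85→128: 43 bp
  128→143: 15 bp
  143→150: 7 bp
  150→163: 13 bp
  163→171: 8 bp
  171→183: 12 bp
  183→187: 4 bp
  187→197: 10 bp
  197→208: 11 bp
  208→213: 5 bp
  213→220: 7 bp
  220→231: 11 bp
  231→240: 9 bp
  240→246: 6 bp
  246→10 (wrap): 263-246+10 = 27 bp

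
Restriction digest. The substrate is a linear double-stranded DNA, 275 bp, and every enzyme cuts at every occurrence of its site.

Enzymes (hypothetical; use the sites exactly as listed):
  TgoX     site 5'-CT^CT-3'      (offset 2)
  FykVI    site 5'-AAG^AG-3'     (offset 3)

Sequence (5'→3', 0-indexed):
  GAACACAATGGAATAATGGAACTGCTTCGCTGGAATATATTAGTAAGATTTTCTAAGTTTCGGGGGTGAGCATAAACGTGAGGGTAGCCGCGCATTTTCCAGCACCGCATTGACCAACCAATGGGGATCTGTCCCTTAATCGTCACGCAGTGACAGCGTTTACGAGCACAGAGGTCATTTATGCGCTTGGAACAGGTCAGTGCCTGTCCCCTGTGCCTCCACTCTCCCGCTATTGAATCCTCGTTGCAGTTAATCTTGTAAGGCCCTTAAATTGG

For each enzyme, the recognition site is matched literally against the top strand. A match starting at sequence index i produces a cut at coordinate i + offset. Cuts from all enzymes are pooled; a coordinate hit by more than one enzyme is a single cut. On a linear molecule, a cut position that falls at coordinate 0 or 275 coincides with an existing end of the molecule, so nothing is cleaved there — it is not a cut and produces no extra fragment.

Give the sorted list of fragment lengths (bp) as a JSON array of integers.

[52,223]

Per-enzyme occurrences:
  TgoX CTCT/2: at [221] ⇒ [223]
  FykVI (AAGAG, off=3): no sites

Pooled cuts: [223]

Fragment lengths:
  [0,223): 223 bp
  [223,275): 52 bp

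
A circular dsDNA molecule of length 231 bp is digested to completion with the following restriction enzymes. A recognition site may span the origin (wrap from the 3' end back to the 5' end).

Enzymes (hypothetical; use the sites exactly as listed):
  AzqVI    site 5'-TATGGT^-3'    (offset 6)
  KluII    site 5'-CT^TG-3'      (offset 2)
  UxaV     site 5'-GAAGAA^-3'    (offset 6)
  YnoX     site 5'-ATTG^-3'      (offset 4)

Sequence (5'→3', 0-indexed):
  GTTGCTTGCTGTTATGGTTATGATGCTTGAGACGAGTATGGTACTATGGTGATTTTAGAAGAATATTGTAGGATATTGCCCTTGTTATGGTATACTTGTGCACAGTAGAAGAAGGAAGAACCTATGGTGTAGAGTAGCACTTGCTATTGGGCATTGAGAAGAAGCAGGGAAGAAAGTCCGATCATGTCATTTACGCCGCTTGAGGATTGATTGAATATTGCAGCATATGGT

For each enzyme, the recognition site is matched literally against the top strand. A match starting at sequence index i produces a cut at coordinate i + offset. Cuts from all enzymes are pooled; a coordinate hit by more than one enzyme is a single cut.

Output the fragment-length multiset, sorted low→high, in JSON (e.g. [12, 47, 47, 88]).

Per-enzyme occurrences:
  AzqVI TATGGT/6: at [12, 36, 44, 85, 122, 225] ⇒ [0, 18, 42, 50, 91, 128]
  KluII CTTG/2: at [4, 25, 80, 94, 139, 198] ⇒ [6, 27, 82, 96, 141, 200]
  UxaV GAAGAA/6: at [57, 107, 114, 157, 168] ⇒ [63, 113, 120, 163, 174]
  YnoX ATTG/4: at [64, 74, 145, 152, 205, 209, 216] ⇒ [68, 78, 149, 156, 209, 213, 220]

All cut coordinates (distinct, sorted): [0, 6, 18, 27, 42, 50, 63, 68, 78, 82, 91, 96, 113, 120, 128, 141, 149, 156, 163, 174, 200, 209, 213, 220]

Fragments:
  0→6: 6 bp
  6→18: 12 bp
  18→27: 9 bp
  27→42: 15 bp
  42→50: 8 bp
  50→63: 13 bp
  63→68: 5 bp
  68→78: 10 bp
  78→82: 4 bp
  82→91: 9 bp
  91→96: 5 bp
  96→113: 17 bp
  113→120: 7 bp
  120→128: 8 bp
  128→141: 13 bp
  141→149: 8 bp
  149→156: 7 bp
  156→163: 7 bp
  163→174: 11 bp
  174→200: 26 bp
  200→209: 9 bp
  209→213: 4 bp
  213→220: 7 bp
  220→0 (wrap): 231-220+0 = 11 bp

[4,4,5,5,6,7,7,7,7,8,8,8,9,9,9,10,11,11,12,13,13,15,17,26]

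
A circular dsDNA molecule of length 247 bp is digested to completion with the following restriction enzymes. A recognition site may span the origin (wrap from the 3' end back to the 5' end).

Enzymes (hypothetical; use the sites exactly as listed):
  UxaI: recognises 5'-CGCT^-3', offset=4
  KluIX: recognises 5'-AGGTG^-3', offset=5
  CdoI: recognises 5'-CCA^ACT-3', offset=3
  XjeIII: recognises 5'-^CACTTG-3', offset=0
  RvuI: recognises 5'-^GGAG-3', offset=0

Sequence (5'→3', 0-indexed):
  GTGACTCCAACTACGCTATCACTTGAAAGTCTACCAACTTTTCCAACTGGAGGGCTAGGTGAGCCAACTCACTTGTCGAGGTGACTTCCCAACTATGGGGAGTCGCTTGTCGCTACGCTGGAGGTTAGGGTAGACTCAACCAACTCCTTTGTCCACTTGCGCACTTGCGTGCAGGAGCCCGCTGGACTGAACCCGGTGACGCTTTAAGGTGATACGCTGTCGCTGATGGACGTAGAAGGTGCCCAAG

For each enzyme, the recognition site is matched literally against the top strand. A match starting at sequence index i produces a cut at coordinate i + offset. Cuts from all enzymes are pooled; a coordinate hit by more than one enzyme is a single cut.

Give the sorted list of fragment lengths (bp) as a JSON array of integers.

Per-enzyme occurrences:
  UxaI CGCT/4: at [13, 103, 110, 115, 179, 199, 214, 220] ⇒ [17, 107, 114, 119, 183, 203, 218, 224]
  KluIX AGGTG/5: at [56, 78, 206, 236, 245] ⇒ [3, 61, 83, 211, 241]
  CdoI CCAACT/3: at [6, 33, 42, 63, 88, 139] ⇒ [9, 36, 45, 66, 91, 142]
  XjeIII CACTTG/0: at [19, 69, 153, 161] ⇒ [19, 69, 153, 161]
  RvuI GGAG/0: at [48, 98, 119, 173] ⇒ [48, 98, 119, 173]

All cut coordinates (distinct, sorted): [3, 9, 17, 19, 36, 45, 48, 61, 66, 69, 83, 91, 98, 107, 114, 119, 142, 153, 161, 173, 183, 203, 211, 218, 224, 241]

Fragment lengths:
  3→9: 6 bp
  9→17: 8 bp
  17→19: 2 bp
  19→36: 17 bp
  36→45: 9 bp
  45→48: 3 bp
  48→61: 13 bp
  61→66: 5 bp
  66→69: 3 bp
  69→83: 14 bp
  83→91: 8 bp
  91→98: 7 bp
  98→107: 9 bp
  107→114: 7 bp
  114→119: 5 bp
  119→142: 23 bp
  142→153: 11 bp
  153→161: 8 bp
  161→173: 12 bp
  173→183: 10 bp
  183→203: 20 bp
  203→211: 8 bp
  211→218: 7 bp
  218→224: 6 bp
  224→241: 17 bp
  241→3 (wrap): 247-241+3 = 9 bp

[2,3,3,5,5,6,6,7,7,7,8,8,8,8,9,9,9,10,11,12,13,14,17,17,20,23]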